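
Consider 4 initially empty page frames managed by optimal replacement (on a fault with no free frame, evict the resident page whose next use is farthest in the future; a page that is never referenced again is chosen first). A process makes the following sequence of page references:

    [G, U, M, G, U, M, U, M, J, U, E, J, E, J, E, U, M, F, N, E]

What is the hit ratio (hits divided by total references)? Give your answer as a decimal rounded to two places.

0.65

G: miss, frames [G]
U: miss, frames [G, U]
M: miss, frames [G, U, M]
G: hit
U: hit
M: hit
U: hit
M: hit
J: miss, frames [G, U, M, J]
U: hit
E: miss, evict G, frames [U, M, J, E]
J: hit
E: hit
J: hit
E: hit
U: hit
M: hit
F: miss, evict J, frames [U, M, E, F]
N: miss, evict F, frames [U, M, E, N]
E: hit
Hits: 13 of 20 references → 13/20 = 0.6500.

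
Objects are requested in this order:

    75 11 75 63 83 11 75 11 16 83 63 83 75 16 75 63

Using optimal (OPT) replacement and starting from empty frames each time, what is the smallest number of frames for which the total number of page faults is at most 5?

4

f=1: 16 faults
f=2: 11 faults
f=3: 7 faults
f=4: 5 faults
f=5: 5 faults
Smallest f with faults ≤ 5 is 4.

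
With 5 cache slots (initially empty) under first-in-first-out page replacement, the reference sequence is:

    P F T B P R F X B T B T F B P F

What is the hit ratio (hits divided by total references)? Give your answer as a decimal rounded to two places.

P -> miss, frames (P)
F -> miss, frames (P F)
T -> miss, frames (P F T)
B -> miss, frames (P F T B)
P -> hit
R -> miss, frames (P F T B R)
F -> hit
X -> miss, evict P, frames (F T B R X)
B -> hit
T -> hit
B -> hit
T -> hit
F -> hit
B -> hit
P -> miss, evict F, frames (T B R X P)
F -> miss, evict T, frames (B R X P F)
Hits: 8 of 16 references → 8/16 = 0.5000.

0.50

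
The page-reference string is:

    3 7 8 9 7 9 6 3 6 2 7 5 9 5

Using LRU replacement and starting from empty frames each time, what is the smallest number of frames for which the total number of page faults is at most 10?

f=1: 14 faults
f=2: 11 faults
f=3: 10 faults
f=4: 10 faults
f=5: 8 faults
f=6: 7 faults
f=7: 7 faults
Smallest f with faults ≤ 10 is 3.

3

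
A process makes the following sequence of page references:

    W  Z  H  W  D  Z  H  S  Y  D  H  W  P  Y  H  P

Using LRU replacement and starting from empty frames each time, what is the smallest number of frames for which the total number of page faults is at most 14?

3

f=1: 16 faults
f=2: 16 faults
f=3: 14 faults
f=4: 10 faults
f=5: 8 faults
f=6: 7 faults
f=7: 7 faults
Smallest f with faults ≤ 14 is 3.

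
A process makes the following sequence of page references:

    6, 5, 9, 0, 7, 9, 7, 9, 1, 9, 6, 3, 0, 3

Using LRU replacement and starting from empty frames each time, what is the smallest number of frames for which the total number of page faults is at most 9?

3

f=1: 14 faults
f=2: 10 faults
f=3: 9 faults
f=4: 9 faults
f=5: 9 faults
f=6: 7 faults
f=7: 7 faults
Smallest f with faults ≤ 9 is 3.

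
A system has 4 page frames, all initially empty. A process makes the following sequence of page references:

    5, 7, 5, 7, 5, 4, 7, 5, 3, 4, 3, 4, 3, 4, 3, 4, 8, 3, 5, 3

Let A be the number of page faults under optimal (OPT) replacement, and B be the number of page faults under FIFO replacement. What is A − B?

Under OPT: F F . . . F . . F . . . . . . . F . . . → 5 faults.
Under FIFO: F F . . . F . . F . . . . . . . F . F . → 6 faults.
A − B = 5 − 6 = -1.

-1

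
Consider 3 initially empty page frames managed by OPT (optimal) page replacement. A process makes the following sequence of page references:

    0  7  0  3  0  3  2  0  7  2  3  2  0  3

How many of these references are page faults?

5

0 → miss, frames (0)
7 → miss, frames (0 7)
0 → hit
3 → miss, frames (0 7 3)
0 → hit
3 → hit
2 → miss, evict 3, frames (0 7 2)
0 → hit
7 → hit
2 → hit
3 → miss, evict 7, frames (0 2 3)
2 → hit
0 → hit
3 → hit
Page faults: 5.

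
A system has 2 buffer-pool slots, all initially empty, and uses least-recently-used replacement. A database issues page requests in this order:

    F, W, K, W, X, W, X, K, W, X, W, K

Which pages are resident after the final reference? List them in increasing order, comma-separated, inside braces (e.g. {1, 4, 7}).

F → miss, frames (F)
W → miss, frames (F W)
K → miss, evict F, frames (W K)
W → hit
X → miss, evict K, frames (W X)
W → hit
X → hit
K → miss, evict W, frames (X K)
W → miss, evict X, frames (K W)
X → miss, evict K, frames (W X)
W → hit
K → miss, evict X, frames (W K)

{K, W}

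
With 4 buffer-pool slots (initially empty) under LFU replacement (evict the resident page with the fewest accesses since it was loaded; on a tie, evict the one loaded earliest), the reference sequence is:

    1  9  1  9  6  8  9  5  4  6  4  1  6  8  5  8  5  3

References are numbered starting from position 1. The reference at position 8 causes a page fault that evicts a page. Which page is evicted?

pos 1: 1 -> fault, frames (1)
pos 2: 9 -> fault, frames (1 9)
pos 3: 1 -> hit
pos 4: 9 -> hit
pos 5: 6 -> fault, frames (1 9 6)
pos 6: 8 -> fault, frames (1 9 6 8)
pos 7: 9 -> hit
pos 8: 5 -> fault, evict 6, frames (1 9 8 5)
At position 8, page 6 is evicted.

6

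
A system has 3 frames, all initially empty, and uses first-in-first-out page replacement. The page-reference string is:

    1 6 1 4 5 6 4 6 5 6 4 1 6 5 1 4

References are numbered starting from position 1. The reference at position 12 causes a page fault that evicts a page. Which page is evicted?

pos 1: 1 -> miss, frames {1}
pos 2: 6 -> miss, frames {1,6}
pos 3: 1 -> hit
pos 4: 4 -> miss, frames {1,6,4}
pos 5: 5 -> miss, evict 1, frames {6,4,5}
pos 6: 6 -> hit
pos 7: 4 -> hit
pos 8: 6 -> hit
pos 9: 5 -> hit
pos 10: 6 -> hit
pos 11: 4 -> hit
pos 12: 1 -> miss, evict 6, frames {4,5,1}
At position 12, page 6 is evicted.

6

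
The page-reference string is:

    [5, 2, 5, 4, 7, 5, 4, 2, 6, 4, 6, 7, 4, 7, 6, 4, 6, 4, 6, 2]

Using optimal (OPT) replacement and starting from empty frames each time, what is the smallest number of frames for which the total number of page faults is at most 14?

2

f=1: 20 faults
f=2: 10 faults
f=3: 7 faults
f=4: 5 faults
f=5: 5 faults
Smallest f with faults ≤ 14 is 2.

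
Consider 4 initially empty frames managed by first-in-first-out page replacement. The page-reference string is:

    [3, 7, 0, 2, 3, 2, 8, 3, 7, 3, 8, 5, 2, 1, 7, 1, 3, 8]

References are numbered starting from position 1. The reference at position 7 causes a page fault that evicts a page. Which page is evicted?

pos 1: 3 -> fault, frames {3}
pos 2: 7 -> fault, frames {3,7}
pos 3: 0 -> fault, frames {3,7,0}
pos 4: 2 -> fault, frames {3,7,0,2}
pos 5: 3 -> hit
pos 6: 2 -> hit
pos 7: 8 -> fault, evict 3, frames {7,0,2,8}
At position 7, page 3 is evicted.

3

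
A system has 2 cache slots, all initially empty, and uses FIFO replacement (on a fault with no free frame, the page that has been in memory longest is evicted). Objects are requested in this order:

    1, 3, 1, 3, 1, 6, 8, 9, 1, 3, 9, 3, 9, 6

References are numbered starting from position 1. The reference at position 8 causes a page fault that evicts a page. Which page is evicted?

pos 1: 1: fault, frames (1)
pos 2: 3: fault, frames (1 3)
pos 3: 1: hit
pos 4: 3: hit
pos 5: 1: hit
pos 6: 6: fault, evict 1, frames (3 6)
pos 7: 8: fault, evict 3, frames (6 8)
pos 8: 9: fault, evict 6, frames (8 9)
At position 8, page 6 is evicted.

6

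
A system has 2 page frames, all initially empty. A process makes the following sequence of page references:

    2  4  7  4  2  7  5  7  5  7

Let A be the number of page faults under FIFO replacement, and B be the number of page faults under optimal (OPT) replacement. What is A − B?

Under FIFO: F F F . F . F F . . → 6 faults.
Under OPT: F F F . F . F . . . → 5 faults.
A − B = 6 − 5 = 1.

1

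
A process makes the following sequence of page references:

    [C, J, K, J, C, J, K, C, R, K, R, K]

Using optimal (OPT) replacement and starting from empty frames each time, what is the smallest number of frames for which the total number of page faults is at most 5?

f=1: 12 faults
f=2: 6 faults
f=3: 4 faults
f=4: 4 faults
Smallest f with faults ≤ 5 is 3.

3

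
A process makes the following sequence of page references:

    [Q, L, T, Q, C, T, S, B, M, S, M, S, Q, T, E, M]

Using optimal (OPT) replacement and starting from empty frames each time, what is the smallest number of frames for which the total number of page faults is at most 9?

f=1: 16 faults
f=2: 10 faults
f=3: 9 faults
f=4: 8 faults
f=5: 8 faults
f=6: 8 faults
f=7: 8 faults
f=8: 8 faults
Smallest f with faults ≤ 9 is 3.

3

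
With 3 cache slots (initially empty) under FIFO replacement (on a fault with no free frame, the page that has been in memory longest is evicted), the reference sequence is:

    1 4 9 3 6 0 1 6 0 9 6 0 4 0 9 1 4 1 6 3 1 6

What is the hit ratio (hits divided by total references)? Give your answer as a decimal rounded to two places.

0.32

1: miss, frames (1)
4: miss, frames (1 4)
9: miss, frames (1 4 9)
3: miss, evict 1, frames (4 9 3)
6: miss, evict 4, frames (9 3 6)
0: miss, evict 9, frames (3 6 0)
1: miss, evict 3, frames (6 0 1)
6: hit
0: hit
9: miss, evict 6, frames (0 1 9)
6: miss, evict 0, frames (1 9 6)
0: miss, evict 1, frames (9 6 0)
4: miss, evict 9, frames (6 0 4)
0: hit
9: miss, evict 6, frames (0 4 9)
1: miss, evict 0, frames (4 9 1)
4: hit
1: hit
6: miss, evict 4, frames (9 1 6)
3: miss, evict 9, frames (1 6 3)
1: hit
6: hit
Hits: 7 of 22 references → 7/22 = 0.3182.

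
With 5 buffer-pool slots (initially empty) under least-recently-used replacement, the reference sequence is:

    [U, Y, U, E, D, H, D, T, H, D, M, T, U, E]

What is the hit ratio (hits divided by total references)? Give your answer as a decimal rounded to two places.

0.36

U -> miss, frames [U]
Y -> miss, frames [U, Y]
U -> hit
E -> miss, frames [Y, U, E]
D -> miss, frames [Y, U, E, D]
H -> miss, frames [Y, U, E, D, H]
D -> hit
T -> miss, evict Y, frames [U, E, H, D, T]
H -> hit
D -> hit
M -> miss, evict U, frames [E, T, H, D, M]
T -> hit
U -> miss, evict E, frames [H, D, M, T, U]
E -> miss, evict H, frames [D, M, T, U, E]
Hits: 5 of 14 references → 5/14 = 0.3571.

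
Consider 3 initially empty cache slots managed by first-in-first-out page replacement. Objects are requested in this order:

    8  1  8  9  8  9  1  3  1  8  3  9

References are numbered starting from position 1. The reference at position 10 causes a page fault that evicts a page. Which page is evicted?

1

pos 1: 8 → fault, frames [8]
pos 2: 1 → fault, frames [8, 1]
pos 3: 8 → hit
pos 4: 9 → fault, frames [8, 1, 9]
pos 5: 8 → hit
pos 6: 9 → hit
pos 7: 1 → hit
pos 8: 3 → fault, evict 8, frames [1, 9, 3]
pos 9: 1 → hit
pos 10: 8 → fault, evict 1, frames [9, 3, 8]
At position 10, page 1 is evicted.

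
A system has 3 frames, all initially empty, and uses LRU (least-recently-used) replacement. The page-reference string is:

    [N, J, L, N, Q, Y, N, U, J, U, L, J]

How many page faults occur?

N -> miss, frames [N]
J -> miss, frames [N, J]
L -> miss, frames [N, J, L]
N -> hit
Q -> miss, evict J, frames [L, N, Q]
Y -> miss, evict L, frames [N, Q, Y]
N -> hit
U -> miss, evict Q, frames [Y, N, U]
J -> miss, evict Y, frames [N, U, J]
U -> hit
L -> miss, evict N, frames [J, U, L]
J -> hit
Page faults: 8.

8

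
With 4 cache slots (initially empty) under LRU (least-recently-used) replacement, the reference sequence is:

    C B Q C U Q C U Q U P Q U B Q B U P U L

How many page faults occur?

C → fault, frames (C)
B → fault, frames (C B)
Q → fault, frames (C B Q)
C → hit
U → fault, frames (B Q C U)
Q → hit
C → hit
U → hit
Q → hit
U → hit
P → fault, evict B, frames (C Q U P)
Q → hit
U → hit
B → fault, evict C, frames (P Q U B)
Q → hit
B → hit
U → hit
P → hit
U → hit
L → fault, evict Q, frames (B P U L)
Page faults: 7.

7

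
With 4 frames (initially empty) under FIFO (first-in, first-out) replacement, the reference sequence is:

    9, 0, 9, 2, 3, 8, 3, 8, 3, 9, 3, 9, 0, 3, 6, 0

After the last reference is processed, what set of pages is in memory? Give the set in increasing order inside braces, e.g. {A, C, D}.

{0, 6, 8, 9}

9: miss, frames [9]
0: miss, frames [9, 0]
9: hit
2: miss, frames [9, 0, 2]
3: miss, frames [9, 0, 2, 3]
8: miss, evict 9, frames [0, 2, 3, 8]
3: hit
8: hit
3: hit
9: miss, evict 0, frames [2, 3, 8, 9]
3: hit
9: hit
0: miss, evict 2, frames [3, 8, 9, 0]
3: hit
6: miss, evict 3, frames [8, 9, 0, 6]
0: hit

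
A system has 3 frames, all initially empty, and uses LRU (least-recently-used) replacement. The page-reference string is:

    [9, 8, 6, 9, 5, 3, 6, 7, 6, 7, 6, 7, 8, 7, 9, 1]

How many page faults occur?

9 -> fault, frames [9]
8 -> fault, frames [9, 8]
6 -> fault, frames [9, 8, 6]
9 -> hit
5 -> fault, evict 8, frames [6, 9, 5]
3 -> fault, evict 6, frames [9, 5, 3]
6 -> fault, evict 9, frames [5, 3, 6]
7 -> fault, evict 5, frames [3, 6, 7]
6 -> hit
7 -> hit
6 -> hit
7 -> hit
8 -> fault, evict 3, frames [6, 7, 8]
7 -> hit
9 -> fault, evict 6, frames [8, 7, 9]
1 -> fault, evict 8, frames [7, 9, 1]
Page faults: 10.

10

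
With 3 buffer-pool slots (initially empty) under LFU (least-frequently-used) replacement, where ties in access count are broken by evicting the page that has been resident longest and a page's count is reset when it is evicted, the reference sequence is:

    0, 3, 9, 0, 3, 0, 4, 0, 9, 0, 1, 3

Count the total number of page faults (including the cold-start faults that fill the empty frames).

0: fault, frames (0)
3: fault, frames (0 3)
9: fault, frames (0 3 9)
0: hit
3: hit
0: hit
4: fault, evict 9, frames (0 3 4)
0: hit
9: fault, evict 4, frames (0 3 9)
0: hit
1: fault, evict 9, frames (0 3 1)
3: hit
Page faults: 6.

6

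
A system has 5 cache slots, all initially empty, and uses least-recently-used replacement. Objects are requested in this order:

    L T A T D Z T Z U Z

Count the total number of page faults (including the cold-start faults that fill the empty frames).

L → miss, frames [L]
T → miss, frames [L, T]
A → miss, frames [L, T, A]
T → hit
D → miss, frames [L, A, T, D]
Z → miss, frames [L, A, T, D, Z]
T → hit
Z → hit
U → miss, evict L, frames [A, D, T, Z, U]
Z → hit
Page faults: 6.

6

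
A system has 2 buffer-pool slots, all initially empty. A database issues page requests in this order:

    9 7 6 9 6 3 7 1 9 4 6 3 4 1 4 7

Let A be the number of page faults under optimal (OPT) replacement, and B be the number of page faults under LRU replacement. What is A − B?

Under OPT: F F F . . F F F . F F F . F . F → 11 faults.
Under LRU: F F F F . F F F F F F F F F . F → 14 faults.
A − B = 11 − 14 = -3.

-3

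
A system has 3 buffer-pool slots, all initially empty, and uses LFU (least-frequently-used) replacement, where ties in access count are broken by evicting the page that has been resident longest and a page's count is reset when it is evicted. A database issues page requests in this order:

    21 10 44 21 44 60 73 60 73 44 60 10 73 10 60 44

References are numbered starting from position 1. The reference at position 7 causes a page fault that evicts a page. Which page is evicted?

pos 1: 21: miss, frames [21]
pos 2: 10: miss, frames [21, 10]
pos 3: 44: miss, frames [21, 10, 44]
pos 4: 21: hit
pos 5: 44: hit
pos 6: 60: miss, evict 10, frames [21, 44, 60]
pos 7: 73: miss, evict 60, frames [21, 44, 73]
At position 7, page 60 is evicted.

60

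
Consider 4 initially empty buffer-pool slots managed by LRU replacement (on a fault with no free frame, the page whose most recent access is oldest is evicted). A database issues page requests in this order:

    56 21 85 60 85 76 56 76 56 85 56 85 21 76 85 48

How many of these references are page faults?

56 -> miss, frames (56)
21 -> miss, frames (56 21)
85 -> miss, frames (56 21 85)
60 -> miss, frames (56 21 85 60)
85 -> hit
76 -> miss, evict 56, frames (21 60 85 76)
56 -> miss, evict 21, frames (60 85 76 56)
76 -> hit
56 -> hit
85 -> hit
56 -> hit
85 -> hit
21 -> miss, evict 60, frames (76 56 85 21)
76 -> hit
85 -> hit
48 -> miss, evict 56, frames (21 76 85 48)
Page faults: 8.

8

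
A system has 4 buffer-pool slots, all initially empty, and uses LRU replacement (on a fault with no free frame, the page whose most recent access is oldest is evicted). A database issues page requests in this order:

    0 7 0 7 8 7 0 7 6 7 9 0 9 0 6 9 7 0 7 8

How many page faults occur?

6

0 → fault, frames {0}
7 → fault, frames {0,7}
0 → hit
7 → hit
8 → fault, frames {0,7,8}
7 → hit
0 → hit
7 → hit
6 → fault, frames {8,0,7,6}
7 → hit
9 → fault, evict 8, frames {0,6,7,9}
0 → hit
9 → hit
0 → hit
6 → hit
9 → hit
7 → hit
0 → hit
7 → hit
8 → fault, evict 6, frames {9,0,7,8}
Page faults: 6.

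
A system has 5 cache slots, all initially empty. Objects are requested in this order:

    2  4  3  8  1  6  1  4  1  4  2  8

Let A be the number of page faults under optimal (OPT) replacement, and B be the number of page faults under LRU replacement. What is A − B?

-1

Under OPT: F F F F F F . . . . . . → 6 faults.
Under LRU: F F F F F F . . . . F . → 7 faults.
A − B = 6 − 7 = -1.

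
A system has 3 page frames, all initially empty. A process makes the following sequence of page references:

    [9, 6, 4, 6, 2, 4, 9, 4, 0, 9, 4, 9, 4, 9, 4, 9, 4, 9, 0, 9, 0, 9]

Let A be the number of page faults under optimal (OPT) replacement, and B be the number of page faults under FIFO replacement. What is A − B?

Under OPT: F F F . F . . . F . . . . . . . . . . . . . → 5 faults.
Under FIFO: F F F . F . F . F . F . . . . . . . . . . . → 7 faults.
A − B = 5 − 7 = -2.

-2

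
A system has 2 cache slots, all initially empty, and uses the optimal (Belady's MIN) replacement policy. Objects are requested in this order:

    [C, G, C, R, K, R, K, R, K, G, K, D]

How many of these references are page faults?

C → fault, frames [C]
G → fault, frames [C, G]
C → hit
R → fault, evict C, frames [G, R]
K → fault, evict G, frames [R, K]
R → hit
K → hit
R → hit
K → hit
G → fault, evict R, frames [K, G]
K → hit
D → fault, evict G, frames [K, D]
Page faults: 6.

6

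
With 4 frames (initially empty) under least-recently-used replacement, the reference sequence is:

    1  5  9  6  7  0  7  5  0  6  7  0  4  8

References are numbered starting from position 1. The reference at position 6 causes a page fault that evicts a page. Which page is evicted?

pos 1: 1: fault, frames {1}
pos 2: 5: fault, frames {1,5}
pos 3: 9: fault, frames {1,5,9}
pos 4: 6: fault, frames {1,5,9,6}
pos 5: 7: fault, evict 1, frames {5,9,6,7}
pos 6: 0: fault, evict 5, frames {9,6,7,0}
At position 6, page 5 is evicted.

5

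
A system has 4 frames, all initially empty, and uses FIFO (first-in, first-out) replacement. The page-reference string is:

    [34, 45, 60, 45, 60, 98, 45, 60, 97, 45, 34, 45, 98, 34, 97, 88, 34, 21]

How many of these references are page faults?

9

34 → miss, frames (34)
45 → miss, frames (34 45)
60 → miss, frames (34 45 60)
45 → hit
60 → hit
98 → miss, frames (34 45 60 98)
45 → hit
60 → hit
97 → miss, evict 34, frames (45 60 98 97)
45 → hit
34 → miss, evict 45, frames (60 98 97 34)
45 → miss, evict 60, frames (98 97 34 45)
98 → hit
34 → hit
97 → hit
88 → miss, evict 98, frames (97 34 45 88)
34 → hit
21 → miss, evict 97, frames (34 45 88 21)
Page faults: 9.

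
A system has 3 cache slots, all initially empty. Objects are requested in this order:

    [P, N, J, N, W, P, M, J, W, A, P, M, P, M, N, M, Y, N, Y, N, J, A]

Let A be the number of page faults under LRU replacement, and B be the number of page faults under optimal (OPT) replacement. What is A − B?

5

Under LRU: F F F . F F F F F F F F . . F . F . . . F F → 15 faults.
Under OPT: F F F . F . F . . F F . . . F . F . . . . F → 10 faults.
A − B = 15 − 10 = 5.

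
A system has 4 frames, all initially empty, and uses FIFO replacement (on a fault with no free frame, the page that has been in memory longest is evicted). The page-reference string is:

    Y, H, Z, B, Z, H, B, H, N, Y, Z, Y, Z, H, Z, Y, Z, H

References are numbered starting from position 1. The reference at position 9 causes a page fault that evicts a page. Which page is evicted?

Y

pos 1: Y: miss, frames {Y}
pos 2: H: miss, frames {Y,H}
pos 3: Z: miss, frames {Y,H,Z}
pos 4: B: miss, frames {Y,H,Z,B}
pos 5: Z: hit
pos 6: H: hit
pos 7: B: hit
pos 8: H: hit
pos 9: N: miss, evict Y, frames {H,Z,B,N}
At position 9, page Y is evicted.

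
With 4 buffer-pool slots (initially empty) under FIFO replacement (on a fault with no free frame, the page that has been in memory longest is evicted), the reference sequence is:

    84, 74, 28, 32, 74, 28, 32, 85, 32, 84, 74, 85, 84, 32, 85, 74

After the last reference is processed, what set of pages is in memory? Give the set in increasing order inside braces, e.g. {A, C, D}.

{32, 74, 84, 85}

84 → miss, frames (84)
74 → miss, frames (84 74)
28 → miss, frames (84 74 28)
32 → miss, frames (84 74 28 32)
74 → hit
28 → hit
32 → hit
85 → miss, evict 84, frames (74 28 32 85)
32 → hit
84 → miss, evict 74, frames (28 32 85 84)
74 → miss, evict 28, frames (32 85 84 74)
85 → hit
84 → hit
32 → hit
85 → hit
74 → hit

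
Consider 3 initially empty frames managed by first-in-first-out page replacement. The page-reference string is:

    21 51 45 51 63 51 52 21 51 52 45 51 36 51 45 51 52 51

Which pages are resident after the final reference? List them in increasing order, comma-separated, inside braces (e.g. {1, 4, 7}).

21: miss, frames {21}
51: miss, frames {21,51}
45: miss, frames {21,51,45}
51: hit
63: miss, evict 21, frames {51,45,63}
51: hit
52: miss, evict 51, frames {45,63,52}
21: miss, evict 45, frames {63,52,21}
51: miss, evict 63, frames {52,21,51}
52: hit
45: miss, evict 52, frames {21,51,45}
51: hit
36: miss, evict 21, frames {51,45,36}
51: hit
45: hit
51: hit
52: miss, evict 51, frames {45,36,52}
51: miss, evict 45, frames {36,52,51}

{36, 51, 52}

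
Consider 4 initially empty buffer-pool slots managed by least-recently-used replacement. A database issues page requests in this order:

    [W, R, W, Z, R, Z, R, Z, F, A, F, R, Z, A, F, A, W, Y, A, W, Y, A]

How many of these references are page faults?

7

W -> miss, frames [W]
R -> miss, frames [W, R]
W -> hit
Z -> miss, frames [R, W, Z]
R -> hit
Z -> hit
R -> hit
Z -> hit
F -> miss, frames [W, R, Z, F]
A -> miss, evict W, frames [R, Z, F, A]
F -> hit
R -> hit
Z -> hit
A -> hit
F -> hit
A -> hit
W -> miss, evict R, frames [Z, F, A, W]
Y -> miss, evict Z, frames [F, A, W, Y]
A -> hit
W -> hit
Y -> hit
A -> hit
Page faults: 7.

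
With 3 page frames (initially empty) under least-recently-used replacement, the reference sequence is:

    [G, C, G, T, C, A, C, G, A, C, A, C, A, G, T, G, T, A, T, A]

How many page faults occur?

G: fault, frames [G]
C: fault, frames [G, C]
G: hit
T: fault, frames [C, G, T]
C: hit
A: fault, evict G, frames [T, C, A]
C: hit
G: fault, evict T, frames [A, C, G]
A: hit
C: hit
A: hit
C: hit
A: hit
G: hit
T: fault, evict C, frames [A, G, T]
G: hit
T: hit
A: hit
T: hit
A: hit
Page faults: 6.

6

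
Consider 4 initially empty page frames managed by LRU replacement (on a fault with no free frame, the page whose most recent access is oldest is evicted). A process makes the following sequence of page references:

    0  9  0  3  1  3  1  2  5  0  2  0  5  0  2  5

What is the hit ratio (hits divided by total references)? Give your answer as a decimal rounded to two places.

0 → miss, frames [0]
9 → miss, frames [0, 9]
0 → hit
3 → miss, frames [9, 0, 3]
1 → miss, frames [9, 0, 3, 1]
3 → hit
1 → hit
2 → miss, evict 9, frames [0, 3, 1, 2]
5 → miss, evict 0, frames [3, 1, 2, 5]
0 → miss, evict 3, frames [1, 2, 5, 0]
2 → hit
0 → hit
5 → hit
0 → hit
2 → hit
5 → hit
Hits: 9 of 16 references → 9/16 = 0.5625.

0.56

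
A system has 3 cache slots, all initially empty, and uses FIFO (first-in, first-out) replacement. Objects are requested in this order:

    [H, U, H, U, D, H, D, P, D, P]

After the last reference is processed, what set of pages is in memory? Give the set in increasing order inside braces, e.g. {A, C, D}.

H: fault, frames (H)
U: fault, frames (H U)
H: hit
U: hit
D: fault, frames (H U D)
H: hit
D: hit
P: fault, evict H, frames (U D P)
D: hit
P: hit

{D, P, U}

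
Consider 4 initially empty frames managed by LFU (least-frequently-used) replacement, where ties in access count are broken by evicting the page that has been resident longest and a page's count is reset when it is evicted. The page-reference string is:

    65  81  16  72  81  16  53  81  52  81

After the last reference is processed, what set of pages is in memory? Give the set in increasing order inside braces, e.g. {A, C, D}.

65: fault, frames (65)
81: fault, frames (65 81)
16: fault, frames (65 81 16)
72: fault, frames (65 81 16 72)
81: hit
16: hit
53: fault, evict 65, frames (81 16 72 53)
81: hit
52: fault, evict 72, frames (81 16 53 52)
81: hit

{16, 52, 53, 81}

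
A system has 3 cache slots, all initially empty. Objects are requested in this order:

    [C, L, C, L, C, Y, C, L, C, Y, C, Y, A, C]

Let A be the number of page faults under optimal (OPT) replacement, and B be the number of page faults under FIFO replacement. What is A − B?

Under OPT: F F . . . F . . . . . . F . → 4 faults.
Under FIFO: F F . . . F . . . . . . F F → 5 faults.
A − B = 4 − 5 = -1.

-1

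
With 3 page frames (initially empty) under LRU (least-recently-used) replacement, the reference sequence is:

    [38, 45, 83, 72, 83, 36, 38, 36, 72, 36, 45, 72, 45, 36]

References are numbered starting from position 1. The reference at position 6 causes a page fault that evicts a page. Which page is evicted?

45

pos 1: 38 → miss, frames [38]
pos 2: 45 → miss, frames [38, 45]
pos 3: 83 → miss, frames [38, 45, 83]
pos 4: 72 → miss, evict 38, frames [45, 83, 72]
pos 5: 83 → hit
pos 6: 36 → miss, evict 45, frames [72, 83, 36]
At position 6, page 45 is evicted.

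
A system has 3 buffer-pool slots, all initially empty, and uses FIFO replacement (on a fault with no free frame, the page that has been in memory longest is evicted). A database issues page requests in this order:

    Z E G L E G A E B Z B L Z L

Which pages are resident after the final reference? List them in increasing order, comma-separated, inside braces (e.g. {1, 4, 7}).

{B, L, Z}

Z -> fault, frames {Z}
E -> fault, frames {Z,E}
G -> fault, frames {Z,E,G}
L -> fault, evict Z, frames {E,G,L}
E -> hit
G -> hit
A -> fault, evict E, frames {G,L,A}
E -> fault, evict G, frames {L,A,E}
B -> fault, evict L, frames {A,E,B}
Z -> fault, evict A, frames {E,B,Z}
B -> hit
L -> fault, evict E, frames {B,Z,L}
Z -> hit
L -> hit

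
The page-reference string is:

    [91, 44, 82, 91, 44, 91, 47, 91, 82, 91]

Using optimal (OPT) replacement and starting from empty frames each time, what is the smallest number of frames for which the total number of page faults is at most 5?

f=1: 10 faults
f=2: 6 faults
f=3: 4 faults
f=4: 4 faults
Smallest f with faults ≤ 5 is 3.

3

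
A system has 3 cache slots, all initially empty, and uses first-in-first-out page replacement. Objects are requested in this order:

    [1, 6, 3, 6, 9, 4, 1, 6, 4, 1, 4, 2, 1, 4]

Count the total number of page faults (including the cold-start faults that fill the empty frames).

9

1 → fault, frames (1)
6 → fault, frames (1 6)
3 → fault, frames (1 6 3)
6 → hit
9 → fault, evict 1, frames (6 3 9)
4 → fault, evict 6, frames (3 9 4)
1 → fault, evict 3, frames (9 4 1)
6 → fault, evict 9, frames (4 1 6)
4 → hit
1 → hit
4 → hit
2 → fault, evict 4, frames (1 6 2)
1 → hit
4 → fault, evict 1, frames (6 2 4)
Page faults: 9.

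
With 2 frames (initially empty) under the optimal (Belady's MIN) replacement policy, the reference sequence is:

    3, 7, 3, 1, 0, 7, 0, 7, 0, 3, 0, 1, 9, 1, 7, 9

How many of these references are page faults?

8

3 -> fault, frames (3)
7 -> fault, frames (3 7)
3 -> hit
1 -> fault, evict 3, frames (7 1)
0 -> fault, evict 1, frames (7 0)
7 -> hit
0 -> hit
7 -> hit
0 -> hit
3 -> fault, evict 7, frames (0 3)
0 -> hit
1 -> fault, evict 3, frames (0 1)
9 -> fault, evict 0, frames (1 9)
1 -> hit
7 -> fault, evict 1, frames (9 7)
9 -> hit
Page faults: 8.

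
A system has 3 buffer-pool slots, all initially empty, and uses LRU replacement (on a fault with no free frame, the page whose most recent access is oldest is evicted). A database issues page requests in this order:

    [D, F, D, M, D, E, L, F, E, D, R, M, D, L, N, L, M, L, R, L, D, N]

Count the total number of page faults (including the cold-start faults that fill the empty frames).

15

D → fault, frames (D)
F → fault, frames (D F)
D → hit
M → fault, frames (F D M)
D → hit
E → fault, evict F, frames (M D E)
L → fault, evict M, frames (D E L)
F → fault, evict D, frames (E L F)
E → hit
D → fault, evict L, frames (F E D)
R → fault, evict F, frames (E D R)
M → fault, evict E, frames (D R M)
D → hit
L → fault, evict R, frames (M D L)
N → fault, evict M, frames (D L N)
L → hit
M → fault, evict D, frames (N L M)
L → hit
R → fault, evict N, frames (M L R)
L → hit
D → fault, evict M, frames (R L D)
N → fault, evict R, frames (L D N)
Page faults: 15.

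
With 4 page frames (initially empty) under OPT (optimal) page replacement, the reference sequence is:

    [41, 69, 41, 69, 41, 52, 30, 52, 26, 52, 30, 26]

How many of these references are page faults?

5

41 → miss, frames {41}
69 → miss, frames {41,69}
41 → hit
69 → hit
41 → hit
52 → miss, frames {41,69,52}
30 → miss, frames {41,69,52,30}
52 → hit
26 → miss, evict 69, frames {41,52,30,26}
52 → hit
30 → hit
26 → hit
Page faults: 5.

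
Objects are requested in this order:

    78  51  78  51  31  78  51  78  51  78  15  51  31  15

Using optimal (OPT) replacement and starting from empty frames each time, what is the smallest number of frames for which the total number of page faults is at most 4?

3

f=1: 14 faults
f=2: 6 faults
f=3: 4 faults
f=4: 4 faults
Smallest f with faults ≤ 4 is 3.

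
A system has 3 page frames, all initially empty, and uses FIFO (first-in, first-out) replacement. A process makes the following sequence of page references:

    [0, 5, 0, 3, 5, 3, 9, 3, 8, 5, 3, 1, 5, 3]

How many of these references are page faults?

0 → fault, frames (0)
5 → fault, frames (0 5)
0 → hit
3 → fault, frames (0 5 3)
5 → hit
3 → hit
9 → fault, evict 0, frames (5 3 9)
3 → hit
8 → fault, evict 5, frames (3 9 8)
5 → fault, evict 3, frames (9 8 5)
3 → fault, evict 9, frames (8 5 3)
1 → fault, evict 8, frames (5 3 1)
5 → hit
3 → hit
Page faults: 8.

8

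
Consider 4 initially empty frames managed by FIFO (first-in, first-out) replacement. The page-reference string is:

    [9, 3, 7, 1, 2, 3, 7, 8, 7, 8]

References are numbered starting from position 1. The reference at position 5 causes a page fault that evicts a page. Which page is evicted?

9

pos 1: 9 -> miss, frames {9}
pos 2: 3 -> miss, frames {9,3}
pos 3: 7 -> miss, frames {9,3,7}
pos 4: 1 -> miss, frames {9,3,7,1}
pos 5: 2 -> miss, evict 9, frames {3,7,1,2}
At position 5, page 9 is evicted.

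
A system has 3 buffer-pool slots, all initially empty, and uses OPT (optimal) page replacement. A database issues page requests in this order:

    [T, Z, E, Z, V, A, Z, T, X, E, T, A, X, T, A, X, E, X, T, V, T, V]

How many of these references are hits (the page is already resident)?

T → fault, frames (T)
Z → fault, frames (T Z)
E → fault, frames (T Z E)
Z → hit
V → fault, evict E, frames (T Z V)
A → fault, evict V, frames (T Z A)
Z → hit
T → hit
X → fault, evict Z, frames (T A X)
E → fault, evict X, frames (T A E)
T → hit
A → hit
X → fault, evict E, frames (T A X)
T → hit
A → hit
X → hit
E → fault, evict A, frames (T X E)
X → hit
T → hit
V → fault, evict E, frames (T X V)
T → hit
V → hit
Hits: 12.

12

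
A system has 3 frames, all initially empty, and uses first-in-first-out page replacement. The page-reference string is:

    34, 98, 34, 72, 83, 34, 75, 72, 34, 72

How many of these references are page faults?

7

34 → miss, frames (34)
98 → miss, frames (34 98)
34 → hit
72 → miss, frames (34 98 72)
83 → miss, evict 34, frames (98 72 83)
34 → miss, evict 98, frames (72 83 34)
75 → miss, evict 72, frames (83 34 75)
72 → miss, evict 83, frames (34 75 72)
34 → hit
72 → hit
Page faults: 7.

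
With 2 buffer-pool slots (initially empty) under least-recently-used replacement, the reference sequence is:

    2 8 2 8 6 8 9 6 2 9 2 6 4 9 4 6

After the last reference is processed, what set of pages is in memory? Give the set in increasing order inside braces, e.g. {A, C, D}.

2 -> fault, frames (2)
8 -> fault, frames (2 8)
2 -> hit
8 -> hit
6 -> fault, evict 2, frames (8 6)
8 -> hit
9 -> fault, evict 6, frames (8 9)
6 -> fault, evict 8, frames (9 6)
2 -> fault, evict 9, frames (6 2)
9 -> fault, evict 6, frames (2 9)
2 -> hit
6 -> fault, evict 9, frames (2 6)
4 -> fault, evict 2, frames (6 4)
9 -> fault, evict 6, frames (4 9)
4 -> hit
6 -> fault, evict 9, frames (4 6)

{4, 6}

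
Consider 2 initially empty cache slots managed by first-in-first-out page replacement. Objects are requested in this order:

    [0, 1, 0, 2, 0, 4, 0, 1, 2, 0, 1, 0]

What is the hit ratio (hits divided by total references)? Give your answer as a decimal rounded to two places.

0.25

0: fault, frames (0)
1: fault, frames (0 1)
0: hit
2: fault, evict 0, frames (1 2)
0: fault, evict 1, frames (2 0)
4: fault, evict 2, frames (0 4)
0: hit
1: fault, evict 0, frames (4 1)
2: fault, evict 4, frames (1 2)
0: fault, evict 1, frames (2 0)
1: fault, evict 2, frames (0 1)
0: hit
Hits: 3 of 12 references → 3/12 = 0.2500.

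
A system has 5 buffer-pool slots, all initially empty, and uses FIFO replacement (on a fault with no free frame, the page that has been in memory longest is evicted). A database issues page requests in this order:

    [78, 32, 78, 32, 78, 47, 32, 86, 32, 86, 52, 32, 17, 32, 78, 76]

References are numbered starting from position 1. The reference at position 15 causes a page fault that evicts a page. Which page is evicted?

32

pos 1: 78 → miss, frames (78)
pos 2: 32 → miss, frames (78 32)
pos 3: 78 → hit
pos 4: 32 → hit
pos 5: 78 → hit
pos 6: 47 → miss, frames (78 32 47)
pos 7: 32 → hit
pos 8: 86 → miss, frames (78 32 47 86)
pos 9: 32 → hit
pos 10: 86 → hit
pos 11: 52 → miss, frames (78 32 47 86 52)
pos 12: 32 → hit
pos 13: 17 → miss, evict 78, frames (32 47 86 52 17)
pos 14: 32 → hit
pos 15: 78 → miss, evict 32, frames (47 86 52 17 78)
At position 15, page 32 is evicted.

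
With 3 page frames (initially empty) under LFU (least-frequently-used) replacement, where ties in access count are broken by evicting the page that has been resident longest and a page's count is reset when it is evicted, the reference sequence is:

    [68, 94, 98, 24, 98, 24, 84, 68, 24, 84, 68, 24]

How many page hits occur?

4

68 -> miss, frames (68)
94 -> miss, frames (68 94)
98 -> miss, frames (68 94 98)
24 -> miss, evict 68, frames (94 98 24)
98 -> hit
24 -> hit
84 -> miss, evict 94, frames (98 24 84)
68 -> miss, evict 84, frames (98 24 68)
24 -> hit
84 -> miss, evict 68, frames (98 24 84)
68 -> miss, evict 84, frames (98 24 68)
24 -> hit
Hits: 4.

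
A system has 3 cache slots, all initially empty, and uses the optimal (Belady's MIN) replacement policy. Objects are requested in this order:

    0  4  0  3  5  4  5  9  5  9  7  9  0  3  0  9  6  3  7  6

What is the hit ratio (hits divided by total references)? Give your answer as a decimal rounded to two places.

0: fault, frames {0}
4: fault, frames {0,4}
0: hit
3: fault, frames {0,4,3}
5: fault, evict 3, frames {0,4,5}
4: hit
5: hit
9: fault, evict 4, frames {0,5,9}
5: hit
9: hit
7: fault, evict 5, frames {0,9,7}
9: hit
0: hit
3: fault, evict 7, frames {0,9,3}
0: hit
9: hit
6: fault, evict 9, frames {0,3,6}
3: hit
7: fault, evict 3, frames {0,6,7}
6: hit
Hits: 11 of 20 references → 11/20 = 0.5500.

0.55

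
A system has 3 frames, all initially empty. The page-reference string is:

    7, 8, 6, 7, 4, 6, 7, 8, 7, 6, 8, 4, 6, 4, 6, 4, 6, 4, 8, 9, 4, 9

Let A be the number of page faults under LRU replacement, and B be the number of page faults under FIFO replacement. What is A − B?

Under LRU: F F F . F . . F . . . F . . . . . . . F . . → 7 faults.
Under FIFO: F F F . F . F F . F . F . . . . . . . F . . → 9 faults.
A − B = 7 − 9 = -2.

-2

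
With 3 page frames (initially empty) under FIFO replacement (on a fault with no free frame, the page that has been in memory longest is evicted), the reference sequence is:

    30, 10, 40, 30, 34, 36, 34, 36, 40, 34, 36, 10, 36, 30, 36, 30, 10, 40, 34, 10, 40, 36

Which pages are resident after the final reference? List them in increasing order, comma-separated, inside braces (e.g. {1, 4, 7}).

30 -> miss, frames [30]
10 -> miss, frames [30, 10]
40 -> miss, frames [30, 10, 40]
30 -> hit
34 -> miss, evict 30, frames [10, 40, 34]
36 -> miss, evict 10, frames [40, 34, 36]
34 -> hit
36 -> hit
40 -> hit
34 -> hit
36 -> hit
10 -> miss, evict 40, frames [34, 36, 10]
36 -> hit
30 -> miss, evict 34, frames [36, 10, 30]
36 -> hit
30 -> hit
10 -> hit
40 -> miss, evict 36, frames [10, 30, 40]
34 -> miss, evict 10, frames [30, 40, 34]
10 -> miss, evict 30, frames [40, 34, 10]
40 -> hit
36 -> miss, evict 40, frames [34, 10, 36]

{10, 34, 36}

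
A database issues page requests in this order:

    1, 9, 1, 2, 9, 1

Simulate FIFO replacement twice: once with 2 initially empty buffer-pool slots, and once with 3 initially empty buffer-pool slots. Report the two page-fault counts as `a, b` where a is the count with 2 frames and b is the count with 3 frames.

2 frames: F F . F . F → 4 faults.
3 frames: F F . F . . → 3 faults.
3 < 4: adding a frame reduced faults, as is typical.

4, 3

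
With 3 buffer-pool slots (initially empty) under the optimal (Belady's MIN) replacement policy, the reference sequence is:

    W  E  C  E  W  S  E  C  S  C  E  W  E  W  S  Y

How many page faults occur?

6

W: miss, frames (W)
E: miss, frames (W E)
C: miss, frames (W E C)
E: hit
W: hit
S: miss, evict W, frames (E C S)
E: hit
C: hit
S: hit
C: hit
E: hit
W: miss, evict C, frames (E S W)
E: hit
W: hit
S: hit
Y: miss, evict W, frames (E S Y)
Page faults: 6.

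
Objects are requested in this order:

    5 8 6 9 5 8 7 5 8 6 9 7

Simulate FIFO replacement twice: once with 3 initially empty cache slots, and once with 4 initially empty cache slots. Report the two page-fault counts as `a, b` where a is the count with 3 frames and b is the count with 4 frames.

9, 10

3 frames: F F F F F F F . . F F . → 9 faults.
4 frames: F F F F . . F F F F F F → 10 faults.
10 > 9: adding a frame increased faults — Belady's anomaly.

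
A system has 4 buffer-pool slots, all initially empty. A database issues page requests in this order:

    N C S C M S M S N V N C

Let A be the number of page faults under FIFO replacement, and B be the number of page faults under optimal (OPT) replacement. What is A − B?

2

Under FIFO: F F F . F . . . . F F F → 7 faults.
Under OPT: F F F . F . . . . F . . → 5 faults.
A − B = 7 − 5 = 2.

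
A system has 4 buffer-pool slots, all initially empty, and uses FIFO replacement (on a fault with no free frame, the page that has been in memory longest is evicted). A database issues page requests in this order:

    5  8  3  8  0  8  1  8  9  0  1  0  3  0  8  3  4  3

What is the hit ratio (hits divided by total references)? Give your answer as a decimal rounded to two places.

5 → miss, frames (5)
8 → miss, frames (5 8)
3 → miss, frames (5 8 3)
8 → hit
0 → miss, frames (5 8 3 0)
8 → hit
1 → miss, evict 5, frames (8 3 0 1)
8 → hit
9 → miss, evict 8, frames (3 0 1 9)
0 → hit
1 → hit
0 → hit
3 → hit
0 → hit
8 → miss, evict 3, frames (0 1 9 8)
3 → miss, evict 0, frames (1 9 8 3)
4 → miss, evict 1, frames (9 8 3 4)
3 → hit
Hits: 9 of 18 references → 9/18 = 0.5000.

0.50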